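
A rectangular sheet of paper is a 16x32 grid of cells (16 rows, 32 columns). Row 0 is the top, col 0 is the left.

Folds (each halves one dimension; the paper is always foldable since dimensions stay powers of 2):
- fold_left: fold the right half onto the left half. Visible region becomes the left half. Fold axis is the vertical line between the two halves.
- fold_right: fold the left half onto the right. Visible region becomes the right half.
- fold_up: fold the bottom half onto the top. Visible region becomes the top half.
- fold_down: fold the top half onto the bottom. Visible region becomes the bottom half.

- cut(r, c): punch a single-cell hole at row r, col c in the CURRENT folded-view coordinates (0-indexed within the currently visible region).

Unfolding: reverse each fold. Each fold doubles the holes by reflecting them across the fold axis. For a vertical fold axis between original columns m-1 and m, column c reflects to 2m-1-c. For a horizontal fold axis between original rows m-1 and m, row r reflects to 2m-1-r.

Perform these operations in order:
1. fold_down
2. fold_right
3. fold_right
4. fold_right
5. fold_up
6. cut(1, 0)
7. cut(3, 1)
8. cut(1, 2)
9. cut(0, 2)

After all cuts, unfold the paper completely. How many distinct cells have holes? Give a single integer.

Answer: 128

Derivation:
Op 1 fold_down: fold axis h@8; visible region now rows[8,16) x cols[0,32) = 8x32
Op 2 fold_right: fold axis v@16; visible region now rows[8,16) x cols[16,32) = 8x16
Op 3 fold_right: fold axis v@24; visible region now rows[8,16) x cols[24,32) = 8x8
Op 4 fold_right: fold axis v@28; visible region now rows[8,16) x cols[28,32) = 8x4
Op 5 fold_up: fold axis h@12; visible region now rows[8,12) x cols[28,32) = 4x4
Op 6 cut(1, 0): punch at orig (9,28); cuts so far [(9, 28)]; region rows[8,12) x cols[28,32) = 4x4
Op 7 cut(3, 1): punch at orig (11,29); cuts so far [(9, 28), (11, 29)]; region rows[8,12) x cols[28,32) = 4x4
Op 8 cut(1, 2): punch at orig (9,30); cuts so far [(9, 28), (9, 30), (11, 29)]; region rows[8,12) x cols[28,32) = 4x4
Op 9 cut(0, 2): punch at orig (8,30); cuts so far [(8, 30), (9, 28), (9, 30), (11, 29)]; region rows[8,12) x cols[28,32) = 4x4
Unfold 1 (reflect across h@12): 8 holes -> [(8, 30), (9, 28), (9, 30), (11, 29), (12, 29), (14, 28), (14, 30), (15, 30)]
Unfold 2 (reflect across v@28): 16 holes -> [(8, 25), (8, 30), (9, 25), (9, 27), (9, 28), (9, 30), (11, 26), (11, 29), (12, 26), (12, 29), (14, 25), (14, 27), (14, 28), (14, 30), (15, 25), (15, 30)]
Unfold 3 (reflect across v@24): 32 holes -> [(8, 17), (8, 22), (8, 25), (8, 30), (9, 17), (9, 19), (9, 20), (9, 22), (9, 25), (9, 27), (9, 28), (9, 30), (11, 18), (11, 21), (11, 26), (11, 29), (12, 18), (12, 21), (12, 26), (12, 29), (14, 17), (14, 19), (14, 20), (14, 22), (14, 25), (14, 27), (14, 28), (14, 30), (15, 17), (15, 22), (15, 25), (15, 30)]
Unfold 4 (reflect across v@16): 64 holes -> [(8, 1), (8, 6), (8, 9), (8, 14), (8, 17), (8, 22), (8, 25), (8, 30), (9, 1), (9, 3), (9, 4), (9, 6), (9, 9), (9, 11), (9, 12), (9, 14), (9, 17), (9, 19), (9, 20), (9, 22), (9, 25), (9, 27), (9, 28), (9, 30), (11, 2), (11, 5), (11, 10), (11, 13), (11, 18), (11, 21), (11, 26), (11, 29), (12, 2), (12, 5), (12, 10), (12, 13), (12, 18), (12, 21), (12, 26), (12, 29), (14, 1), (14, 3), (14, 4), (14, 6), (14, 9), (14, 11), (14, 12), (14, 14), (14, 17), (14, 19), (14, 20), (14, 22), (14, 25), (14, 27), (14, 28), (14, 30), (15, 1), (15, 6), (15, 9), (15, 14), (15, 17), (15, 22), (15, 25), (15, 30)]
Unfold 5 (reflect across h@8): 128 holes -> [(0, 1), (0, 6), (0, 9), (0, 14), (0, 17), (0, 22), (0, 25), (0, 30), (1, 1), (1, 3), (1, 4), (1, 6), (1, 9), (1, 11), (1, 12), (1, 14), (1, 17), (1, 19), (1, 20), (1, 22), (1, 25), (1, 27), (1, 28), (1, 30), (3, 2), (3, 5), (3, 10), (3, 13), (3, 18), (3, 21), (3, 26), (3, 29), (4, 2), (4, 5), (4, 10), (4, 13), (4, 18), (4, 21), (4, 26), (4, 29), (6, 1), (6, 3), (6, 4), (6, 6), (6, 9), (6, 11), (6, 12), (6, 14), (6, 17), (6, 19), (6, 20), (6, 22), (6, 25), (6, 27), (6, 28), (6, 30), (7, 1), (7, 6), (7, 9), (7, 14), (7, 17), (7, 22), (7, 25), (7, 30), (8, 1), (8, 6), (8, 9), (8, 14), (8, 17), (8, 22), (8, 25), (8, 30), (9, 1), (9, 3), (9, 4), (9, 6), (9, 9), (9, 11), (9, 12), (9, 14), (9, 17), (9, 19), (9, 20), (9, 22), (9, 25), (9, 27), (9, 28), (9, 30), (11, 2), (11, 5), (11, 10), (11, 13), (11, 18), (11, 21), (11, 26), (11, 29), (12, 2), (12, 5), (12, 10), (12, 13), (12, 18), (12, 21), (12, 26), (12, 29), (14, 1), (14, 3), (14, 4), (14, 6), (14, 9), (14, 11), (14, 12), (14, 14), (14, 17), (14, 19), (14, 20), (14, 22), (14, 25), (14, 27), (14, 28), (14, 30), (15, 1), (15, 6), (15, 9), (15, 14), (15, 17), (15, 22), (15, 25), (15, 30)]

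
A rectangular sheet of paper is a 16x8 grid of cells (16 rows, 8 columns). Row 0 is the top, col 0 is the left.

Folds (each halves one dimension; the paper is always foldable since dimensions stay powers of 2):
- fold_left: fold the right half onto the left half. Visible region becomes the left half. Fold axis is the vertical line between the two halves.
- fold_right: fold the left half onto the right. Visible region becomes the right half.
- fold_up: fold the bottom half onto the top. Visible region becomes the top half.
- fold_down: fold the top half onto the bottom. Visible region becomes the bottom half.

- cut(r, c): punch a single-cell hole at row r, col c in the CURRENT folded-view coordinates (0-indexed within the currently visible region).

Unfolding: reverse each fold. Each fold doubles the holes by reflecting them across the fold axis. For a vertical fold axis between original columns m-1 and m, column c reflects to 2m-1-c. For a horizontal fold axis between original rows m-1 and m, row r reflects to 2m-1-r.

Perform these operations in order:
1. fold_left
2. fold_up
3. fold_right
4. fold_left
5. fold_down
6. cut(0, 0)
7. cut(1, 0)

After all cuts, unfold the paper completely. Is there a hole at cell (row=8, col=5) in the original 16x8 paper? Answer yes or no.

Answer: no

Derivation:
Op 1 fold_left: fold axis v@4; visible region now rows[0,16) x cols[0,4) = 16x4
Op 2 fold_up: fold axis h@8; visible region now rows[0,8) x cols[0,4) = 8x4
Op 3 fold_right: fold axis v@2; visible region now rows[0,8) x cols[2,4) = 8x2
Op 4 fold_left: fold axis v@3; visible region now rows[0,8) x cols[2,3) = 8x1
Op 5 fold_down: fold axis h@4; visible region now rows[4,8) x cols[2,3) = 4x1
Op 6 cut(0, 0): punch at orig (4,2); cuts so far [(4, 2)]; region rows[4,8) x cols[2,3) = 4x1
Op 7 cut(1, 0): punch at orig (5,2); cuts so far [(4, 2), (5, 2)]; region rows[4,8) x cols[2,3) = 4x1
Unfold 1 (reflect across h@4): 4 holes -> [(2, 2), (3, 2), (4, 2), (5, 2)]
Unfold 2 (reflect across v@3): 8 holes -> [(2, 2), (2, 3), (3, 2), (3, 3), (4, 2), (4, 3), (5, 2), (5, 3)]
Unfold 3 (reflect across v@2): 16 holes -> [(2, 0), (2, 1), (2, 2), (2, 3), (3, 0), (3, 1), (3, 2), (3, 3), (4, 0), (4, 1), (4, 2), (4, 3), (5, 0), (5, 1), (5, 2), (5, 3)]
Unfold 4 (reflect across h@8): 32 holes -> [(2, 0), (2, 1), (2, 2), (2, 3), (3, 0), (3, 1), (3, 2), (3, 3), (4, 0), (4, 1), (4, 2), (4, 3), (5, 0), (5, 1), (5, 2), (5, 3), (10, 0), (10, 1), (10, 2), (10, 3), (11, 0), (11, 1), (11, 2), (11, 3), (12, 0), (12, 1), (12, 2), (12, 3), (13, 0), (13, 1), (13, 2), (13, 3)]
Unfold 5 (reflect across v@4): 64 holes -> [(2, 0), (2, 1), (2, 2), (2, 3), (2, 4), (2, 5), (2, 6), (2, 7), (3, 0), (3, 1), (3, 2), (3, 3), (3, 4), (3, 5), (3, 6), (3, 7), (4, 0), (4, 1), (4, 2), (4, 3), (4, 4), (4, 5), (4, 6), (4, 7), (5, 0), (5, 1), (5, 2), (5, 3), (5, 4), (5, 5), (5, 6), (5, 7), (10, 0), (10, 1), (10, 2), (10, 3), (10, 4), (10, 5), (10, 6), (10, 7), (11, 0), (11, 1), (11, 2), (11, 3), (11, 4), (11, 5), (11, 6), (11, 7), (12, 0), (12, 1), (12, 2), (12, 3), (12, 4), (12, 5), (12, 6), (12, 7), (13, 0), (13, 1), (13, 2), (13, 3), (13, 4), (13, 5), (13, 6), (13, 7)]
Holes: [(2, 0), (2, 1), (2, 2), (2, 3), (2, 4), (2, 5), (2, 6), (2, 7), (3, 0), (3, 1), (3, 2), (3, 3), (3, 4), (3, 5), (3, 6), (3, 7), (4, 0), (4, 1), (4, 2), (4, 3), (4, 4), (4, 5), (4, 6), (4, 7), (5, 0), (5, 1), (5, 2), (5, 3), (5, 4), (5, 5), (5, 6), (5, 7), (10, 0), (10, 1), (10, 2), (10, 3), (10, 4), (10, 5), (10, 6), (10, 7), (11, 0), (11, 1), (11, 2), (11, 3), (11, 4), (11, 5), (11, 6), (11, 7), (12, 0), (12, 1), (12, 2), (12, 3), (12, 4), (12, 5), (12, 6), (12, 7), (13, 0), (13, 1), (13, 2), (13, 3), (13, 4), (13, 5), (13, 6), (13, 7)]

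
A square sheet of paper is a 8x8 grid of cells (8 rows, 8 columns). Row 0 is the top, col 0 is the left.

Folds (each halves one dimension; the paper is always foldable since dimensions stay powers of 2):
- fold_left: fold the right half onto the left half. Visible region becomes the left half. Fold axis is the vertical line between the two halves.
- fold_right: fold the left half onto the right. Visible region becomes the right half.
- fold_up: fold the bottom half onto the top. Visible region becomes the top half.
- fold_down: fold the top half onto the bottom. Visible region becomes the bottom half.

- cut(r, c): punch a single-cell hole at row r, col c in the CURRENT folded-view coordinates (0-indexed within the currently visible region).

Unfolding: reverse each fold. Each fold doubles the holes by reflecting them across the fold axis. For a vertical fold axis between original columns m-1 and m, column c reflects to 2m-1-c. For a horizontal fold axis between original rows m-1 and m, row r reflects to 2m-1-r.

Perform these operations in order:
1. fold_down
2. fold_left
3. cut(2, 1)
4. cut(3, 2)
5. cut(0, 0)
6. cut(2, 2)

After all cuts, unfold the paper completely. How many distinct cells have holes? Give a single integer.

Answer: 16

Derivation:
Op 1 fold_down: fold axis h@4; visible region now rows[4,8) x cols[0,8) = 4x8
Op 2 fold_left: fold axis v@4; visible region now rows[4,8) x cols[0,4) = 4x4
Op 3 cut(2, 1): punch at orig (6,1); cuts so far [(6, 1)]; region rows[4,8) x cols[0,4) = 4x4
Op 4 cut(3, 2): punch at orig (7,2); cuts so far [(6, 1), (7, 2)]; region rows[4,8) x cols[0,4) = 4x4
Op 5 cut(0, 0): punch at orig (4,0); cuts so far [(4, 0), (6, 1), (7, 2)]; region rows[4,8) x cols[0,4) = 4x4
Op 6 cut(2, 2): punch at orig (6,2); cuts so far [(4, 0), (6, 1), (6, 2), (7, 2)]; region rows[4,8) x cols[0,4) = 4x4
Unfold 1 (reflect across v@4): 8 holes -> [(4, 0), (4, 7), (6, 1), (6, 2), (6, 5), (6, 6), (7, 2), (7, 5)]
Unfold 2 (reflect across h@4): 16 holes -> [(0, 2), (0, 5), (1, 1), (1, 2), (1, 5), (1, 6), (3, 0), (3, 7), (4, 0), (4, 7), (6, 1), (6, 2), (6, 5), (6, 6), (7, 2), (7, 5)]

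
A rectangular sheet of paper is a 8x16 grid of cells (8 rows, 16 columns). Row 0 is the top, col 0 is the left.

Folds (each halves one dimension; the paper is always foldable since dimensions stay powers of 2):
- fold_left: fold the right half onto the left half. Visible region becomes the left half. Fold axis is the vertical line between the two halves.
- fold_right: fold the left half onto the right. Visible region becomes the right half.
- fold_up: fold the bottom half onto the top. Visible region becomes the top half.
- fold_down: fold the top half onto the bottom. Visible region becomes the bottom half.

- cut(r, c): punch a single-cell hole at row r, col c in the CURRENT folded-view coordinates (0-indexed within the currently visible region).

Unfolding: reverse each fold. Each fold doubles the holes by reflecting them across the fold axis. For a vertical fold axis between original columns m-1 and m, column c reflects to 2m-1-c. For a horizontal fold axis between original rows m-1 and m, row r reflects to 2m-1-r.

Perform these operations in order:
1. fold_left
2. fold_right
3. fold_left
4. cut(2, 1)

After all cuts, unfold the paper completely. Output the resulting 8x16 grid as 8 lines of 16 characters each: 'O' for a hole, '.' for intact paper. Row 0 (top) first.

Answer: ................
................
.OO..OO..OO..OO.
................
................
................
................
................

Derivation:
Op 1 fold_left: fold axis v@8; visible region now rows[0,8) x cols[0,8) = 8x8
Op 2 fold_right: fold axis v@4; visible region now rows[0,8) x cols[4,8) = 8x4
Op 3 fold_left: fold axis v@6; visible region now rows[0,8) x cols[4,6) = 8x2
Op 4 cut(2, 1): punch at orig (2,5); cuts so far [(2, 5)]; region rows[0,8) x cols[4,6) = 8x2
Unfold 1 (reflect across v@6): 2 holes -> [(2, 5), (2, 6)]
Unfold 2 (reflect across v@4): 4 holes -> [(2, 1), (2, 2), (2, 5), (2, 6)]
Unfold 3 (reflect across v@8): 8 holes -> [(2, 1), (2, 2), (2, 5), (2, 6), (2, 9), (2, 10), (2, 13), (2, 14)]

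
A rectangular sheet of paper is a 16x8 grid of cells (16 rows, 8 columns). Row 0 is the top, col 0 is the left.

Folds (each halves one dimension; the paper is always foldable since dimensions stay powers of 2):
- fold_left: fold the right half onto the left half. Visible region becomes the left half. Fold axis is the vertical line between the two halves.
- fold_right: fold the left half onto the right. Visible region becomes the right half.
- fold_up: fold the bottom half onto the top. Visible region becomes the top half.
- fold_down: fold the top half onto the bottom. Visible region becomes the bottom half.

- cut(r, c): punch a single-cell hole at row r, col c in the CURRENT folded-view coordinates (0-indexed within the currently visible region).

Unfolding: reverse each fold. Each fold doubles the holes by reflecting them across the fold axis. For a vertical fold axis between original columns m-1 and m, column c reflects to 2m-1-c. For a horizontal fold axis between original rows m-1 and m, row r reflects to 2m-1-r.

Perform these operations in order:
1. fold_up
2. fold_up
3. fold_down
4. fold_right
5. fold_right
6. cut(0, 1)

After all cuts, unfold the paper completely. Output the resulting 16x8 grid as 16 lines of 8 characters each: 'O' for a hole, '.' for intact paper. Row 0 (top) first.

Answer: ........
O..OO..O
O..OO..O
........
........
O..OO..O
O..OO..O
........
........
O..OO..O
O..OO..O
........
........
O..OO..O
O..OO..O
........

Derivation:
Op 1 fold_up: fold axis h@8; visible region now rows[0,8) x cols[0,8) = 8x8
Op 2 fold_up: fold axis h@4; visible region now rows[0,4) x cols[0,8) = 4x8
Op 3 fold_down: fold axis h@2; visible region now rows[2,4) x cols[0,8) = 2x8
Op 4 fold_right: fold axis v@4; visible region now rows[2,4) x cols[4,8) = 2x4
Op 5 fold_right: fold axis v@6; visible region now rows[2,4) x cols[6,8) = 2x2
Op 6 cut(0, 1): punch at orig (2,7); cuts so far [(2, 7)]; region rows[2,4) x cols[6,8) = 2x2
Unfold 1 (reflect across v@6): 2 holes -> [(2, 4), (2, 7)]
Unfold 2 (reflect across v@4): 4 holes -> [(2, 0), (2, 3), (2, 4), (2, 7)]
Unfold 3 (reflect across h@2): 8 holes -> [(1, 0), (1, 3), (1, 4), (1, 7), (2, 0), (2, 3), (2, 4), (2, 7)]
Unfold 4 (reflect across h@4): 16 holes -> [(1, 0), (1, 3), (1, 4), (1, 7), (2, 0), (2, 3), (2, 4), (2, 7), (5, 0), (5, 3), (5, 4), (5, 7), (6, 0), (6, 3), (6, 4), (6, 7)]
Unfold 5 (reflect across h@8): 32 holes -> [(1, 0), (1, 3), (1, 4), (1, 7), (2, 0), (2, 3), (2, 4), (2, 7), (5, 0), (5, 3), (5, 4), (5, 7), (6, 0), (6, 3), (6, 4), (6, 7), (9, 0), (9, 3), (9, 4), (9, 7), (10, 0), (10, 3), (10, 4), (10, 7), (13, 0), (13, 3), (13, 4), (13, 7), (14, 0), (14, 3), (14, 4), (14, 7)]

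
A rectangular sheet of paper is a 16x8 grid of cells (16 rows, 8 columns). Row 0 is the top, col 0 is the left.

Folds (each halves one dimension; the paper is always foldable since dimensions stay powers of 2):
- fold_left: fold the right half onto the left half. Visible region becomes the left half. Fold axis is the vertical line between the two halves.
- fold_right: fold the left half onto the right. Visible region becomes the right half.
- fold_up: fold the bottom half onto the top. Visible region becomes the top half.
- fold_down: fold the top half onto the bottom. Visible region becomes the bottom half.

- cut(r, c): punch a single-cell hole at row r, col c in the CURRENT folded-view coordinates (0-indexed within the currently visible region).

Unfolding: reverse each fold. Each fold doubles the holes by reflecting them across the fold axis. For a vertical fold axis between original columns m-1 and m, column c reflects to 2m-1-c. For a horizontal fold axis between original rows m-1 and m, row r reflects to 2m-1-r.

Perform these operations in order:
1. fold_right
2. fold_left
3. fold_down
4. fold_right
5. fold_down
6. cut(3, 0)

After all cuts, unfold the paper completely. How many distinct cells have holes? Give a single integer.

Op 1 fold_right: fold axis v@4; visible region now rows[0,16) x cols[4,8) = 16x4
Op 2 fold_left: fold axis v@6; visible region now rows[0,16) x cols[4,6) = 16x2
Op 3 fold_down: fold axis h@8; visible region now rows[8,16) x cols[4,6) = 8x2
Op 4 fold_right: fold axis v@5; visible region now rows[8,16) x cols[5,6) = 8x1
Op 5 fold_down: fold axis h@12; visible region now rows[12,16) x cols[5,6) = 4x1
Op 6 cut(3, 0): punch at orig (15,5); cuts so far [(15, 5)]; region rows[12,16) x cols[5,6) = 4x1
Unfold 1 (reflect across h@12): 2 holes -> [(8, 5), (15, 5)]
Unfold 2 (reflect across v@5): 4 holes -> [(8, 4), (8, 5), (15, 4), (15, 5)]
Unfold 3 (reflect across h@8): 8 holes -> [(0, 4), (0, 5), (7, 4), (7, 5), (8, 4), (8, 5), (15, 4), (15, 5)]
Unfold 4 (reflect across v@6): 16 holes -> [(0, 4), (0, 5), (0, 6), (0, 7), (7, 4), (7, 5), (7, 6), (7, 7), (8, 4), (8, 5), (8, 6), (8, 7), (15, 4), (15, 5), (15, 6), (15, 7)]
Unfold 5 (reflect across v@4): 32 holes -> [(0, 0), (0, 1), (0, 2), (0, 3), (0, 4), (0, 5), (0, 6), (0, 7), (7, 0), (7, 1), (7, 2), (7, 3), (7, 4), (7, 5), (7, 6), (7, 7), (8, 0), (8, 1), (8, 2), (8, 3), (8, 4), (8, 5), (8, 6), (8, 7), (15, 0), (15, 1), (15, 2), (15, 3), (15, 4), (15, 5), (15, 6), (15, 7)]

Answer: 32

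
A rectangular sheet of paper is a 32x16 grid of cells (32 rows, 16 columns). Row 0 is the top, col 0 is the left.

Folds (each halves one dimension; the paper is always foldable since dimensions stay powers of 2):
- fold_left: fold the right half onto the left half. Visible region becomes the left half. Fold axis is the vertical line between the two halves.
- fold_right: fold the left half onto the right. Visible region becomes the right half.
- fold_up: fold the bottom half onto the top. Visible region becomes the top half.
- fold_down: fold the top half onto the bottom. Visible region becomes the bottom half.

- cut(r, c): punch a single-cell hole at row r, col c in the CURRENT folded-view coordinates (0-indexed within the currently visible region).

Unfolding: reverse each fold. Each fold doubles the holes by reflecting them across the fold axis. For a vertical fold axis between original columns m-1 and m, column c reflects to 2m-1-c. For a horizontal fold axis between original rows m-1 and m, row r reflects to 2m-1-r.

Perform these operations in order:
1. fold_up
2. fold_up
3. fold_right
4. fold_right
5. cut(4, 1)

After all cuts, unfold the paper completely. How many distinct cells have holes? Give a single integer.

Op 1 fold_up: fold axis h@16; visible region now rows[0,16) x cols[0,16) = 16x16
Op 2 fold_up: fold axis h@8; visible region now rows[0,8) x cols[0,16) = 8x16
Op 3 fold_right: fold axis v@8; visible region now rows[0,8) x cols[8,16) = 8x8
Op 4 fold_right: fold axis v@12; visible region now rows[0,8) x cols[12,16) = 8x4
Op 5 cut(4, 1): punch at orig (4,13); cuts so far [(4, 13)]; region rows[0,8) x cols[12,16) = 8x4
Unfold 1 (reflect across v@12): 2 holes -> [(4, 10), (4, 13)]
Unfold 2 (reflect across v@8): 4 holes -> [(4, 2), (4, 5), (4, 10), (4, 13)]
Unfold 3 (reflect across h@8): 8 holes -> [(4, 2), (4, 5), (4, 10), (4, 13), (11, 2), (11, 5), (11, 10), (11, 13)]
Unfold 4 (reflect across h@16): 16 holes -> [(4, 2), (4, 5), (4, 10), (4, 13), (11, 2), (11, 5), (11, 10), (11, 13), (20, 2), (20, 5), (20, 10), (20, 13), (27, 2), (27, 5), (27, 10), (27, 13)]

Answer: 16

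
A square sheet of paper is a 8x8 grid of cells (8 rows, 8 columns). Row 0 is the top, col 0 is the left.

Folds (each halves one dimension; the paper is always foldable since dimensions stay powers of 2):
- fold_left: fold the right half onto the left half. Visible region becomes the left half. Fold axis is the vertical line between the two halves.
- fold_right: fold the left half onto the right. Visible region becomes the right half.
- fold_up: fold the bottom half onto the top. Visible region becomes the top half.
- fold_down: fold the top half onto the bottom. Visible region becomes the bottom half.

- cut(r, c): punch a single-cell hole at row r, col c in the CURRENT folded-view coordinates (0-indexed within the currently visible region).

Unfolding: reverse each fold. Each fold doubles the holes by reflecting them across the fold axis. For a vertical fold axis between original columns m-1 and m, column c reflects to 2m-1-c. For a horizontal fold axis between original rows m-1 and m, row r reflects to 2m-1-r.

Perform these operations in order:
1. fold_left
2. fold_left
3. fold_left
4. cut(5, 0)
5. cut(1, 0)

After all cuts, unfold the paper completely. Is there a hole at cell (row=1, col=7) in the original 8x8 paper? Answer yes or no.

Answer: yes

Derivation:
Op 1 fold_left: fold axis v@4; visible region now rows[0,8) x cols[0,4) = 8x4
Op 2 fold_left: fold axis v@2; visible region now rows[0,8) x cols[0,2) = 8x2
Op 3 fold_left: fold axis v@1; visible region now rows[0,8) x cols[0,1) = 8x1
Op 4 cut(5, 0): punch at orig (5,0); cuts so far [(5, 0)]; region rows[0,8) x cols[0,1) = 8x1
Op 5 cut(1, 0): punch at orig (1,0); cuts so far [(1, 0), (5, 0)]; region rows[0,8) x cols[0,1) = 8x1
Unfold 1 (reflect across v@1): 4 holes -> [(1, 0), (1, 1), (5, 0), (5, 1)]
Unfold 2 (reflect across v@2): 8 holes -> [(1, 0), (1, 1), (1, 2), (1, 3), (5, 0), (5, 1), (5, 2), (5, 3)]
Unfold 3 (reflect across v@4): 16 holes -> [(1, 0), (1, 1), (1, 2), (1, 3), (1, 4), (1, 5), (1, 6), (1, 7), (5, 0), (5, 1), (5, 2), (5, 3), (5, 4), (5, 5), (5, 6), (5, 7)]
Holes: [(1, 0), (1, 1), (1, 2), (1, 3), (1, 4), (1, 5), (1, 6), (1, 7), (5, 0), (5, 1), (5, 2), (5, 3), (5, 4), (5, 5), (5, 6), (5, 7)]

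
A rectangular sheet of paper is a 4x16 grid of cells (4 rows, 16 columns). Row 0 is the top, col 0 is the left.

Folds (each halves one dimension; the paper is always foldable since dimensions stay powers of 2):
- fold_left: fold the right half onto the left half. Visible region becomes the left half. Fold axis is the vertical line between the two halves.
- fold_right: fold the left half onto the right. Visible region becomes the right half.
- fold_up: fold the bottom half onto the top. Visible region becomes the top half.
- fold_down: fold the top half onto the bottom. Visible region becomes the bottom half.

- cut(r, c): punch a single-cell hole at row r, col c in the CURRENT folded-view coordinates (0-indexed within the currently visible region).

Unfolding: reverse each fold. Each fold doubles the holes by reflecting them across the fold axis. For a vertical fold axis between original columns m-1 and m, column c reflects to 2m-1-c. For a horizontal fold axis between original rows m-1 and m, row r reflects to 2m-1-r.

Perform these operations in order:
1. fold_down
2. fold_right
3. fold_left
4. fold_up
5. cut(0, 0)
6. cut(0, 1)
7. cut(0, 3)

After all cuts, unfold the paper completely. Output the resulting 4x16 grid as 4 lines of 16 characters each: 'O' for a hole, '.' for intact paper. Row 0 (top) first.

Op 1 fold_down: fold axis h@2; visible region now rows[2,4) x cols[0,16) = 2x16
Op 2 fold_right: fold axis v@8; visible region now rows[2,4) x cols[8,16) = 2x8
Op 3 fold_left: fold axis v@12; visible region now rows[2,4) x cols[8,12) = 2x4
Op 4 fold_up: fold axis h@3; visible region now rows[2,3) x cols[8,12) = 1x4
Op 5 cut(0, 0): punch at orig (2,8); cuts so far [(2, 8)]; region rows[2,3) x cols[8,12) = 1x4
Op 6 cut(0, 1): punch at orig (2,9); cuts so far [(2, 8), (2, 9)]; region rows[2,3) x cols[8,12) = 1x4
Op 7 cut(0, 3): punch at orig (2,11); cuts so far [(2, 8), (2, 9), (2, 11)]; region rows[2,3) x cols[8,12) = 1x4
Unfold 1 (reflect across h@3): 6 holes -> [(2, 8), (2, 9), (2, 11), (3, 8), (3, 9), (3, 11)]
Unfold 2 (reflect across v@12): 12 holes -> [(2, 8), (2, 9), (2, 11), (2, 12), (2, 14), (2, 15), (3, 8), (3, 9), (3, 11), (3, 12), (3, 14), (3, 15)]
Unfold 3 (reflect across v@8): 24 holes -> [(2, 0), (2, 1), (2, 3), (2, 4), (2, 6), (2, 7), (2, 8), (2, 9), (2, 11), (2, 12), (2, 14), (2, 15), (3, 0), (3, 1), (3, 3), (3, 4), (3, 6), (3, 7), (3, 8), (3, 9), (3, 11), (3, 12), (3, 14), (3, 15)]
Unfold 4 (reflect across h@2): 48 holes -> [(0, 0), (0, 1), (0, 3), (0, 4), (0, 6), (0, 7), (0, 8), (0, 9), (0, 11), (0, 12), (0, 14), (0, 15), (1, 0), (1, 1), (1, 3), (1, 4), (1, 6), (1, 7), (1, 8), (1, 9), (1, 11), (1, 12), (1, 14), (1, 15), (2, 0), (2, 1), (2, 3), (2, 4), (2, 6), (2, 7), (2, 8), (2, 9), (2, 11), (2, 12), (2, 14), (2, 15), (3, 0), (3, 1), (3, 3), (3, 4), (3, 6), (3, 7), (3, 8), (3, 9), (3, 11), (3, 12), (3, 14), (3, 15)]

Answer: OO.OO.OOOO.OO.OO
OO.OO.OOOO.OO.OO
OO.OO.OOOO.OO.OO
OO.OO.OOOO.OO.OO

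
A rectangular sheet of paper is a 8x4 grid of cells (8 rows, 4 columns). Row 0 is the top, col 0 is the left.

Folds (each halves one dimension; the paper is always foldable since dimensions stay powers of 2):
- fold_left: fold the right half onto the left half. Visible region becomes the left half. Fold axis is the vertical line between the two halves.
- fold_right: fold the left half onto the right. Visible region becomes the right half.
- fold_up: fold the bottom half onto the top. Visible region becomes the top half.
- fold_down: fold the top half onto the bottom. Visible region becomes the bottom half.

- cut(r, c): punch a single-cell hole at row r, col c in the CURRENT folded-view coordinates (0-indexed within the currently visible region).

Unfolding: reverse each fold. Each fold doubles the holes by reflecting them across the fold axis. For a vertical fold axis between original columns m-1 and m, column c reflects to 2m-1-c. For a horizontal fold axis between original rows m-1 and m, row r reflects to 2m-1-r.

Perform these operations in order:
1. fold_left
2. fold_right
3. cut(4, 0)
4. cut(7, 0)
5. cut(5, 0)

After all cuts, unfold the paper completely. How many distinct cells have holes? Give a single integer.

Op 1 fold_left: fold axis v@2; visible region now rows[0,8) x cols[0,2) = 8x2
Op 2 fold_right: fold axis v@1; visible region now rows[0,8) x cols[1,2) = 8x1
Op 3 cut(4, 0): punch at orig (4,1); cuts so far [(4, 1)]; region rows[0,8) x cols[1,2) = 8x1
Op 4 cut(7, 0): punch at orig (7,1); cuts so far [(4, 1), (7, 1)]; region rows[0,8) x cols[1,2) = 8x1
Op 5 cut(5, 0): punch at orig (5,1); cuts so far [(4, 1), (5, 1), (7, 1)]; region rows[0,8) x cols[1,2) = 8x1
Unfold 1 (reflect across v@1): 6 holes -> [(4, 0), (4, 1), (5, 0), (5, 1), (7, 0), (7, 1)]
Unfold 2 (reflect across v@2): 12 holes -> [(4, 0), (4, 1), (4, 2), (4, 3), (5, 0), (5, 1), (5, 2), (5, 3), (7, 0), (7, 1), (7, 2), (7, 3)]

Answer: 12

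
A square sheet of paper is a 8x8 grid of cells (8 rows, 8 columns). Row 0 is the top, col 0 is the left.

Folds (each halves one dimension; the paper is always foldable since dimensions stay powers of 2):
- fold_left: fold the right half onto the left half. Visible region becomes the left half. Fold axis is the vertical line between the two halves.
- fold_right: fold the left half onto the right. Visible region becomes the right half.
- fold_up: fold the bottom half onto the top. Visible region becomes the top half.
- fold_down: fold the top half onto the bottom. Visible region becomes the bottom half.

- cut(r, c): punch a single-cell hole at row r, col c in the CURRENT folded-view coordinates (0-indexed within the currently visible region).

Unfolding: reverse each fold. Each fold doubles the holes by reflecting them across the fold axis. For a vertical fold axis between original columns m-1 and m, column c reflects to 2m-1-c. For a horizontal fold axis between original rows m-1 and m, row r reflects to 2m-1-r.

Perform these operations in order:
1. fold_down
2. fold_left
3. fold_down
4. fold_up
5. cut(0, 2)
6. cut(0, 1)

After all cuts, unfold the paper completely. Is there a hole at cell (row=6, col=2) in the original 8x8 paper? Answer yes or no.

Answer: yes

Derivation:
Op 1 fold_down: fold axis h@4; visible region now rows[4,8) x cols[0,8) = 4x8
Op 2 fold_left: fold axis v@4; visible region now rows[4,8) x cols[0,4) = 4x4
Op 3 fold_down: fold axis h@6; visible region now rows[6,8) x cols[0,4) = 2x4
Op 4 fold_up: fold axis h@7; visible region now rows[6,7) x cols[0,4) = 1x4
Op 5 cut(0, 2): punch at orig (6,2); cuts so far [(6, 2)]; region rows[6,7) x cols[0,4) = 1x4
Op 6 cut(0, 1): punch at orig (6,1); cuts so far [(6, 1), (6, 2)]; region rows[6,7) x cols[0,4) = 1x4
Unfold 1 (reflect across h@7): 4 holes -> [(6, 1), (6, 2), (7, 1), (7, 2)]
Unfold 2 (reflect across h@6): 8 holes -> [(4, 1), (4, 2), (5, 1), (5, 2), (6, 1), (6, 2), (7, 1), (7, 2)]
Unfold 3 (reflect across v@4): 16 holes -> [(4, 1), (4, 2), (4, 5), (4, 6), (5, 1), (5, 2), (5, 5), (5, 6), (6, 1), (6, 2), (6, 5), (6, 6), (7, 1), (7, 2), (7, 5), (7, 6)]
Unfold 4 (reflect across h@4): 32 holes -> [(0, 1), (0, 2), (0, 5), (0, 6), (1, 1), (1, 2), (1, 5), (1, 6), (2, 1), (2, 2), (2, 5), (2, 6), (3, 1), (3, 2), (3, 5), (3, 6), (4, 1), (4, 2), (4, 5), (4, 6), (5, 1), (5, 2), (5, 5), (5, 6), (6, 1), (6, 2), (6, 5), (6, 6), (7, 1), (7, 2), (7, 5), (7, 6)]
Holes: [(0, 1), (0, 2), (0, 5), (0, 6), (1, 1), (1, 2), (1, 5), (1, 6), (2, 1), (2, 2), (2, 5), (2, 6), (3, 1), (3, 2), (3, 5), (3, 6), (4, 1), (4, 2), (4, 5), (4, 6), (5, 1), (5, 2), (5, 5), (5, 6), (6, 1), (6, 2), (6, 5), (6, 6), (7, 1), (7, 2), (7, 5), (7, 6)]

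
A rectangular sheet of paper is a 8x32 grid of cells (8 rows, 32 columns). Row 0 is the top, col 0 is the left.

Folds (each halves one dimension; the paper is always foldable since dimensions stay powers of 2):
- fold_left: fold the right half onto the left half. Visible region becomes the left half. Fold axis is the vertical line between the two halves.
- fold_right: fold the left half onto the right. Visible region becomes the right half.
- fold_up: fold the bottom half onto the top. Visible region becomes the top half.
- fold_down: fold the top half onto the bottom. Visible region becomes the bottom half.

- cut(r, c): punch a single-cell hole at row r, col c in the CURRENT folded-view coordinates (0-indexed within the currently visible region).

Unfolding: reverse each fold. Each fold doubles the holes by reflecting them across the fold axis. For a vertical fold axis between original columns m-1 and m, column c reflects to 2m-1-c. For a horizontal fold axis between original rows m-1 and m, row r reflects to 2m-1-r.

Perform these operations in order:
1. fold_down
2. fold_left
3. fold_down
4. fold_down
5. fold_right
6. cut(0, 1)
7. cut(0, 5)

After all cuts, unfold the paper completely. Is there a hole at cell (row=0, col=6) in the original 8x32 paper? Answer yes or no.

Answer: yes

Derivation:
Op 1 fold_down: fold axis h@4; visible region now rows[4,8) x cols[0,32) = 4x32
Op 2 fold_left: fold axis v@16; visible region now rows[4,8) x cols[0,16) = 4x16
Op 3 fold_down: fold axis h@6; visible region now rows[6,8) x cols[0,16) = 2x16
Op 4 fold_down: fold axis h@7; visible region now rows[7,8) x cols[0,16) = 1x16
Op 5 fold_right: fold axis v@8; visible region now rows[7,8) x cols[8,16) = 1x8
Op 6 cut(0, 1): punch at orig (7,9); cuts so far [(7, 9)]; region rows[7,8) x cols[8,16) = 1x8
Op 7 cut(0, 5): punch at orig (7,13); cuts so far [(7, 9), (7, 13)]; region rows[7,8) x cols[8,16) = 1x8
Unfold 1 (reflect across v@8): 4 holes -> [(7, 2), (7, 6), (7, 9), (7, 13)]
Unfold 2 (reflect across h@7): 8 holes -> [(6, 2), (6, 6), (6, 9), (6, 13), (7, 2), (7, 6), (7, 9), (7, 13)]
Unfold 3 (reflect across h@6): 16 holes -> [(4, 2), (4, 6), (4, 9), (4, 13), (5, 2), (5, 6), (5, 9), (5, 13), (6, 2), (6, 6), (6, 9), (6, 13), (7, 2), (7, 6), (7, 9), (7, 13)]
Unfold 4 (reflect across v@16): 32 holes -> [(4, 2), (4, 6), (4, 9), (4, 13), (4, 18), (4, 22), (4, 25), (4, 29), (5, 2), (5, 6), (5, 9), (5, 13), (5, 18), (5, 22), (5, 25), (5, 29), (6, 2), (6, 6), (6, 9), (6, 13), (6, 18), (6, 22), (6, 25), (6, 29), (7, 2), (7, 6), (7, 9), (7, 13), (7, 18), (7, 22), (7, 25), (7, 29)]
Unfold 5 (reflect across h@4): 64 holes -> [(0, 2), (0, 6), (0, 9), (0, 13), (0, 18), (0, 22), (0, 25), (0, 29), (1, 2), (1, 6), (1, 9), (1, 13), (1, 18), (1, 22), (1, 25), (1, 29), (2, 2), (2, 6), (2, 9), (2, 13), (2, 18), (2, 22), (2, 25), (2, 29), (3, 2), (3, 6), (3, 9), (3, 13), (3, 18), (3, 22), (3, 25), (3, 29), (4, 2), (4, 6), (4, 9), (4, 13), (4, 18), (4, 22), (4, 25), (4, 29), (5, 2), (5, 6), (5, 9), (5, 13), (5, 18), (5, 22), (5, 25), (5, 29), (6, 2), (6, 6), (6, 9), (6, 13), (6, 18), (6, 22), (6, 25), (6, 29), (7, 2), (7, 6), (7, 9), (7, 13), (7, 18), (7, 22), (7, 25), (7, 29)]
Holes: [(0, 2), (0, 6), (0, 9), (0, 13), (0, 18), (0, 22), (0, 25), (0, 29), (1, 2), (1, 6), (1, 9), (1, 13), (1, 18), (1, 22), (1, 25), (1, 29), (2, 2), (2, 6), (2, 9), (2, 13), (2, 18), (2, 22), (2, 25), (2, 29), (3, 2), (3, 6), (3, 9), (3, 13), (3, 18), (3, 22), (3, 25), (3, 29), (4, 2), (4, 6), (4, 9), (4, 13), (4, 18), (4, 22), (4, 25), (4, 29), (5, 2), (5, 6), (5, 9), (5, 13), (5, 18), (5, 22), (5, 25), (5, 29), (6, 2), (6, 6), (6, 9), (6, 13), (6, 18), (6, 22), (6, 25), (6, 29), (7, 2), (7, 6), (7, 9), (7, 13), (7, 18), (7, 22), (7, 25), (7, 29)]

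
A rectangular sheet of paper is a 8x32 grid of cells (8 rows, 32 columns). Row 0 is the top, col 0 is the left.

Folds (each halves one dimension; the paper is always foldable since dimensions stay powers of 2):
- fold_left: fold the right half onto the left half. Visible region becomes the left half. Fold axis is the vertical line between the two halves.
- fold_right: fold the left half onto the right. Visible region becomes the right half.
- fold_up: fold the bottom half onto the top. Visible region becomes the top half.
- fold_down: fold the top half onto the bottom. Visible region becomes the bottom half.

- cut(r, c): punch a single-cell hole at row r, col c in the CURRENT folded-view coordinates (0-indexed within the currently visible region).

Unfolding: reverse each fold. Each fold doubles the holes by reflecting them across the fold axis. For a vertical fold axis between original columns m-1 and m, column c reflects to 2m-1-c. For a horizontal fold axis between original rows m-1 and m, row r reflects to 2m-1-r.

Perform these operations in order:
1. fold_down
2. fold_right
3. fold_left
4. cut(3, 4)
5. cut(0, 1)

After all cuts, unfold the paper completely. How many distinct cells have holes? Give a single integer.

Answer: 16

Derivation:
Op 1 fold_down: fold axis h@4; visible region now rows[4,8) x cols[0,32) = 4x32
Op 2 fold_right: fold axis v@16; visible region now rows[4,8) x cols[16,32) = 4x16
Op 3 fold_left: fold axis v@24; visible region now rows[4,8) x cols[16,24) = 4x8
Op 4 cut(3, 4): punch at orig (7,20); cuts so far [(7, 20)]; region rows[4,8) x cols[16,24) = 4x8
Op 5 cut(0, 1): punch at orig (4,17); cuts so far [(4, 17), (7, 20)]; region rows[4,8) x cols[16,24) = 4x8
Unfold 1 (reflect across v@24): 4 holes -> [(4, 17), (4, 30), (7, 20), (7, 27)]
Unfold 2 (reflect across v@16): 8 holes -> [(4, 1), (4, 14), (4, 17), (4, 30), (7, 4), (7, 11), (7, 20), (7, 27)]
Unfold 3 (reflect across h@4): 16 holes -> [(0, 4), (0, 11), (0, 20), (0, 27), (3, 1), (3, 14), (3, 17), (3, 30), (4, 1), (4, 14), (4, 17), (4, 30), (7, 4), (7, 11), (7, 20), (7, 27)]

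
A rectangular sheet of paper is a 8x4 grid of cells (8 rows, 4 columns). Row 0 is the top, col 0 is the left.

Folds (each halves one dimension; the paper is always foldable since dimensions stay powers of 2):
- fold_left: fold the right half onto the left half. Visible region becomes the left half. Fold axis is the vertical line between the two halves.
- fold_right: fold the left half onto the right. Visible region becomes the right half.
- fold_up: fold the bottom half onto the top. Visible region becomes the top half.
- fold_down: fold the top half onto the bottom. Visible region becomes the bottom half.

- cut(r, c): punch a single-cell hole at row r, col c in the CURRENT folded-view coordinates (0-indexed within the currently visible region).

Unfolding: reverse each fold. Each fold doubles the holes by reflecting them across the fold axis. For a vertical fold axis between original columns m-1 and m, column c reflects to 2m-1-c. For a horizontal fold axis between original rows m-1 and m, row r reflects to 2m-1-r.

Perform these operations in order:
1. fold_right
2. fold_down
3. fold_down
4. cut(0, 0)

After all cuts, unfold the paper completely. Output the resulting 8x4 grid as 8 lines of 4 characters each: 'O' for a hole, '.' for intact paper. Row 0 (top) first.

Answer: ....
.OO.
.OO.
....
....
.OO.
.OO.
....

Derivation:
Op 1 fold_right: fold axis v@2; visible region now rows[0,8) x cols[2,4) = 8x2
Op 2 fold_down: fold axis h@4; visible region now rows[4,8) x cols[2,4) = 4x2
Op 3 fold_down: fold axis h@6; visible region now rows[6,8) x cols[2,4) = 2x2
Op 4 cut(0, 0): punch at orig (6,2); cuts so far [(6, 2)]; region rows[6,8) x cols[2,4) = 2x2
Unfold 1 (reflect across h@6): 2 holes -> [(5, 2), (6, 2)]
Unfold 2 (reflect across h@4): 4 holes -> [(1, 2), (2, 2), (5, 2), (6, 2)]
Unfold 3 (reflect across v@2): 8 holes -> [(1, 1), (1, 2), (2, 1), (2, 2), (5, 1), (5, 2), (6, 1), (6, 2)]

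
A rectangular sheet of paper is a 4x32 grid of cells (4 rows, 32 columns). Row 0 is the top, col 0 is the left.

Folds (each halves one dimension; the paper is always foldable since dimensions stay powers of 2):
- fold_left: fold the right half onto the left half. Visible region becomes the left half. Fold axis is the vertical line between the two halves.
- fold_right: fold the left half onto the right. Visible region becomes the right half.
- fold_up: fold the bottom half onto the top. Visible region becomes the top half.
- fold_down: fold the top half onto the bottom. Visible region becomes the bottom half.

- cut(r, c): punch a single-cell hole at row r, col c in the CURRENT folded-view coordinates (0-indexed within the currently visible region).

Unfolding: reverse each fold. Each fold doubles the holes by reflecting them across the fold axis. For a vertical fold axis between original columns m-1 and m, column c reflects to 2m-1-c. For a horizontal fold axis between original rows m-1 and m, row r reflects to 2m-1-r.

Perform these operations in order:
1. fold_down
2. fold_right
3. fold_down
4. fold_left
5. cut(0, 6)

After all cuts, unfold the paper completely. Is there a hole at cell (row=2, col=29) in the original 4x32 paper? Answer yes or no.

Op 1 fold_down: fold axis h@2; visible region now rows[2,4) x cols[0,32) = 2x32
Op 2 fold_right: fold axis v@16; visible region now rows[2,4) x cols[16,32) = 2x16
Op 3 fold_down: fold axis h@3; visible region now rows[3,4) x cols[16,32) = 1x16
Op 4 fold_left: fold axis v@24; visible region now rows[3,4) x cols[16,24) = 1x8
Op 5 cut(0, 6): punch at orig (3,22); cuts so far [(3, 22)]; region rows[3,4) x cols[16,24) = 1x8
Unfold 1 (reflect across v@24): 2 holes -> [(3, 22), (3, 25)]
Unfold 2 (reflect across h@3): 4 holes -> [(2, 22), (2, 25), (3, 22), (3, 25)]
Unfold 3 (reflect across v@16): 8 holes -> [(2, 6), (2, 9), (2, 22), (2, 25), (3, 6), (3, 9), (3, 22), (3, 25)]
Unfold 4 (reflect across h@2): 16 holes -> [(0, 6), (0, 9), (0, 22), (0, 25), (1, 6), (1, 9), (1, 22), (1, 25), (2, 6), (2, 9), (2, 22), (2, 25), (3, 6), (3, 9), (3, 22), (3, 25)]
Holes: [(0, 6), (0, 9), (0, 22), (0, 25), (1, 6), (1, 9), (1, 22), (1, 25), (2, 6), (2, 9), (2, 22), (2, 25), (3, 6), (3, 9), (3, 22), (3, 25)]

Answer: no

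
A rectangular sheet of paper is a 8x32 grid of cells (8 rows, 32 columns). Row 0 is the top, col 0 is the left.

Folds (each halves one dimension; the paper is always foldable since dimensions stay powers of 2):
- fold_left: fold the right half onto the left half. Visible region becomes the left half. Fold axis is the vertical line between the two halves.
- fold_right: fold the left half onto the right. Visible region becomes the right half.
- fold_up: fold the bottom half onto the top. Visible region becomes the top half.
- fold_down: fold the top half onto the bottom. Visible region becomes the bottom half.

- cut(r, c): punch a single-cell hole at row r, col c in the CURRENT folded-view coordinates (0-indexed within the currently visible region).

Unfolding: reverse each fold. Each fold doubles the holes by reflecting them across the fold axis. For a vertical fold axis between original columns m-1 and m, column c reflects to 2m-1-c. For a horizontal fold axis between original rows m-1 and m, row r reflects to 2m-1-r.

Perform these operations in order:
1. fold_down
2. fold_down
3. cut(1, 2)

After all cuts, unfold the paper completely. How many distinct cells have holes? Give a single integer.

Op 1 fold_down: fold axis h@4; visible region now rows[4,8) x cols[0,32) = 4x32
Op 2 fold_down: fold axis h@6; visible region now rows[6,8) x cols[0,32) = 2x32
Op 3 cut(1, 2): punch at orig (7,2); cuts so far [(7, 2)]; region rows[6,8) x cols[0,32) = 2x32
Unfold 1 (reflect across h@6): 2 holes -> [(4, 2), (7, 2)]
Unfold 2 (reflect across h@4): 4 holes -> [(0, 2), (3, 2), (4, 2), (7, 2)]

Answer: 4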